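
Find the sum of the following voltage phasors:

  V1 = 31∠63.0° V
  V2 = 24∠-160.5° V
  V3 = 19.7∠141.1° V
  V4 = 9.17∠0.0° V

Step 1 — Convert each phasor to rectangular form:
  V1 = 31·(cos(63.0°) + j·sin(63.0°)) = 14.07 + j27.62 V
  V2 = 24·(cos(-160.5°) + j·sin(-160.5°)) = -22.62 - j8.011 V
  V3 = 19.7·(cos(141.1°) + j·sin(141.1°)) = -15.33 + j12.37 V
  V4 = 9.17·(cos(0.0°) + j·sin(0.0°)) = 9.17 V
Step 2 — Sum components: V_total = -14.71 + j31.98 V.
Step 3 — Convert to polar: |V_total| = 35.2 V, ∠V_total = 114.7°.

V_total = 35.2∠114.7° V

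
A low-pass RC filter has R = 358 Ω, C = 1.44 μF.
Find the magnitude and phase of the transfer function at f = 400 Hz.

Step 1 — Angular frequency: ω = 2π·400 = 2513 rad/s.
Step 2 — Transfer function: H(jω) = 1/(1 + jωRC).
Step 3 — Denominator: 1 + jωRC = 1 + j·2513·358·1.44e-06 = 1 + j1.296.
Step 4 — H = 0.3733 - j0.4837.
Step 5 — Magnitude: |H| = 0.611 (-4.3 dB); phase: φ = -52.3°.

|H| = 0.611 (-4.3 dB), φ = -52.3°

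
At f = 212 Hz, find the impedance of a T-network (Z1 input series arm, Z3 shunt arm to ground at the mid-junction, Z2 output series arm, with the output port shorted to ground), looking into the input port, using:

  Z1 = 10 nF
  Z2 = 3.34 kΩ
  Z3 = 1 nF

Step 1 — Angular frequency: ω = 2π·f = 2π·212 = 1332 rad/s.
Step 2 — Component impedances:
  Z1: Z = 1/(jωC) = -j/(ω·C) = 0 - j7.507e+04 Ω
  Z2: Z = R = 3340 Ω
  Z3: Z = 1/(jωC) = -j/(ω·C) = 0 - j7.507e+05 Ω
Step 3 — With the output port shorted to ground, the output series arm Z2 runs from the junction to ground; the shunt arm Z3 also runs from the junction to ground. They appear in parallel: Z3 || Z2 = 3340 - j14.86 Ω.
Step 4 — Series with input arm Z1: Z_in = Z1 + (Z3 || Z2) = 3340 - j7.509e+04 Ω = 7.516e+04∠-87.5° Ω.

Z = 3340 - j7.509e+04 Ω = 7.516e+04∠-87.5° Ω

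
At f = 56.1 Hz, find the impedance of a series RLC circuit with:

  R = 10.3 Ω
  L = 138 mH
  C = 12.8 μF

Step 1 — Angular frequency: ω = 2π·f = 2π·56.1 = 352.5 rad/s.
Step 2 — Component impedances:
  R: Z = R = 10.3 Ω
  L: Z = jωL = j·352.5·0.138 = 0 + j48.64 Ω
  C: Z = 1/(jωC) = -j/(ω·C) = 0 - j221.6 Ω
Step 3 — Series combination: Z_total = R + L + C = 10.3 - j173 Ω = 173.3∠-86.6° Ω.

Z = 10.3 - j173 Ω = 173.3∠-86.6° Ω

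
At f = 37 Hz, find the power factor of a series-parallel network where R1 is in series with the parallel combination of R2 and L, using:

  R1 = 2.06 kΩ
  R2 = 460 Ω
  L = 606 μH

Step 1 — Angular frequency: ω = 2π·f = 2π·37 = 232.5 rad/s.
Step 2 — Component impedances:
  R1: Z = R = 2060 Ω
  R2: Z = R = 460 Ω
  L: Z = jωL = j·232.5·0.000606 = 0 + j0.1409 Ω
Step 3 — Parallel branch: R2 || L = 1/(1/R2 + 1/L) = 4.315e-05 + j0.1409 Ω.
Step 4 — Series with R1: Z_total = R1 + (R2 || L) = 2060 + j0.1409 Ω = 2060∠0.0° Ω.
Step 5 — Power factor: PF = cos(φ) = Re(Z)/|Z| = 2060/2060 = 1.
Step 6 — Type: Im(Z) = 0.1409 ⇒ lagging (phase φ = 0.0°).

PF = 1 (lagging, φ = 0.0°)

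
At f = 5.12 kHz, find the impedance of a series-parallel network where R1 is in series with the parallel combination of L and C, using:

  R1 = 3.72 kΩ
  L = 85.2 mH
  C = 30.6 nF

Step 1 — Angular frequency: ω = 2π·f = 2π·5120 = 3.217e+04 rad/s.
Step 2 — Component impedances:
  R1: Z = R = 3720 Ω
  L: Z = jωL = j·3.217e+04·0.0852 = 0 + j2741 Ω
  C: Z = 1/(jωC) = -j/(ω·C) = 0 - j1016 Ω
Step 3 — Parallel branch: L || C = 1/(1/L + 1/C) = 0 - j1614 Ω.
Step 4 — Series with R1: Z_total = R1 + (L || C) = 3720 - j1614 Ω = 4055∠-23.5° Ω.

Z = 3720 - j1614 Ω = 4055∠-23.5° Ω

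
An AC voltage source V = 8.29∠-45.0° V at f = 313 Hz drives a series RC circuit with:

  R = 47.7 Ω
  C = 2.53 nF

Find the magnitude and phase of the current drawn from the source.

Step 1 — Angular frequency: ω = 2π·f = 2π·313 = 1967 rad/s.
Step 2 — Component impedances:
  R: Z = R = 47.7 Ω
  C: Z = 1/(jωC) = -j/(ω·C) = 0 - j2.01e+05 Ω
Step 3 — Series combination: Z_total = R + C = 47.7 - j2.01e+05 Ω = 2.01e+05∠-90.0° Ω.
Step 4 — Source phasor: V = 8.29∠-45.0° V = 5.862 - j5.862 V.
Step 5 — Ohm's law: I = V / Z_total = (5.862 - j5.862) / (47.7 - j2.01e+05) = 2.917e-05 + j2.916e-05 A.
Step 6 — Convert to polar: |I| = 4.125e-05 A, ∠I = 45.0°.

I = 4.125e-05∠45.0° A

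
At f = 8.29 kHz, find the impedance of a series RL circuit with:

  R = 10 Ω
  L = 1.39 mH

Step 1 — Angular frequency: ω = 2π·f = 2π·8290 = 5.209e+04 rad/s.
Step 2 — Component impedances:
  R: Z = R = 10 Ω
  L: Z = jωL = j·5.209e+04·0.00139 = 0 + j72.4 Ω
Step 3 — Series combination: Z_total = R + L = 10 + j72.4 Ω = 73.09∠82.1° Ω.

Z = 10 + j72.4 Ω = 73.09∠82.1° Ω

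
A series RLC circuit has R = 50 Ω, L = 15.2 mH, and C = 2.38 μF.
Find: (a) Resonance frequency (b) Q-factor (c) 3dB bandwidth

Step 1 — Resonance: ω₀ = 1/√(LC) = 1/√(0.0152·2.38e-06) = 5258 rad/s.
Step 2 — f₀ = ω₀/(2π) = 836.8 Hz.
Step 3 — Series Q: Q = ω₀L/R = 5258·0.0152/50 = 1.598.
Step 4 — Bandwidth: Δω = ω₀/Q = 3289 rad/s; BW = Δω/(2π) = 523.5 Hz.

(a) f₀ = 836.8 Hz  (b) Q = 1.598  (c) BW = 523.5 Hz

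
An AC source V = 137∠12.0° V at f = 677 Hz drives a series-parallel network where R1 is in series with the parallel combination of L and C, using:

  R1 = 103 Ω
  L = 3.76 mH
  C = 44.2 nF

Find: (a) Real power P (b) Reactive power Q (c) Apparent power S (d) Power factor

Step 1 — Angular frequency: ω = 2π·f = 2π·677 = 4254 rad/s.
Step 2 — Component impedances:
  R1: Z = R = 103 Ω
  L: Z = jωL = j·4254·0.00376 = 0 + j15.99 Ω
  C: Z = 1/(jωC) = -j/(ω·C) = 0 - j5319 Ω
Step 3 — Parallel branch: L || C = 1/(1/L + 1/C) = 0 + j16.04 Ω.
Step 4 — Series with R1: Z_total = R1 + (L || C) = 103 + j16.04 Ω = 104.2∠8.9° Ω.
Step 5 — Source phasor: V = 137∠12.0° V = 134 + j28.48 V.
Step 6 — Current: I = V / Z = 1.312 + j0.07216 A = 1.314∠3.1° A.
Step 7 — Complex power: S = V·I* = 177.9 + j27.71 VA.
Step 8 — Real power: P = Re(S) = 177.9 W.
Step 9 — Reactive power: Q = Im(S) = 27.71 VAR.
Step 10 — Apparent power: |S| = 180.1 VA.
Step 11 — Power factor: PF = P/|S| = 0.9881 (lagging).

(a) P = 177.9 W  (b) Q = 27.71 VAR  (c) S = 180.1 VA  (d) PF = 0.9881 (lagging)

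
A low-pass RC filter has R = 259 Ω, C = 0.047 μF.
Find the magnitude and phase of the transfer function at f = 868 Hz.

Step 1 — Angular frequency: ω = 2π·868 = 5454 rad/s.
Step 2 — Transfer function: H(jω) = 1/(1 + jωRC).
Step 3 — Denominator: 1 + jωRC = 1 + j·5454·259·4.7e-08 = 1 + j0.06639.
Step 4 — H = 0.9956 - j0.0661.
Step 5 — Magnitude: |H| = 0.9978 (-0.0 dB); phase: φ = -3.8°.

|H| = 0.9978 (-0.0 dB), φ = -3.8°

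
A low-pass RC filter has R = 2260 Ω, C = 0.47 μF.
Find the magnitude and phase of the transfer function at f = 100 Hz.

Step 1 — Angular frequency: ω = 2π·100 = 628.3 rad/s.
Step 2 — Transfer function: H(jω) = 1/(1 + jωRC).
Step 3 — Denominator: 1 + jωRC = 1 + j·628.3·2260·4.7e-07 = 1 + j0.6674.
Step 4 — H = 0.6918 - j0.4617.
Step 5 — Magnitude: |H| = 0.8318 (-1.6 dB); phase: φ = -33.7°.

|H| = 0.8318 (-1.6 dB), φ = -33.7°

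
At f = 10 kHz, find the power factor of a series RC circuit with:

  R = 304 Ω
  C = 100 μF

Step 1 — Angular frequency: ω = 2π·f = 2π·1e+04 = 6.283e+04 rad/s.
Step 2 — Component impedances:
  R: Z = R = 304 Ω
  C: Z = 1/(jωC) = -j/(ω·C) = 0 - j0.1592 Ω
Step 3 — Series combination: Z_total = R + C = 304 - j0.1592 Ω = 304∠-0.0° Ω.
Step 4 — Power factor: PF = cos(φ) = Re(Z)/|Z| = 304/304 = 1.
Step 5 — Type: Im(Z) = -0.1592 ⇒ leading (phase φ = -0.0°).

PF = 1 (leading, φ = -0.0°)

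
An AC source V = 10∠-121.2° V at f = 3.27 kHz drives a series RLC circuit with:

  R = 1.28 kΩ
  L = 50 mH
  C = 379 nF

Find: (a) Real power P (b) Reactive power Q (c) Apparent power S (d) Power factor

Step 1 — Angular frequency: ω = 2π·f = 2π·3270 = 2.055e+04 rad/s.
Step 2 — Component impedances:
  R: Z = R = 1280 Ω
  L: Z = jωL = j·2.055e+04·0.05 = 0 + j1027 Ω
  C: Z = 1/(jωC) = -j/(ω·C) = 0 - j128.4 Ω
Step 3 — Series combination: Z_total = R + L + C = 1280 + j898.9 Ω = 1564∠35.1° Ω.
Step 4 — Source phasor: V = 10∠-121.2° V = -5.18 - j8.554 V.
Step 5 — Current: I = V / Z = -0.005853 - j0.002572 A = 0.006393∠-156.3° A.
Step 6 — Complex power: S = V·I* = 0.05232 + j0.03674 VA.
Step 7 — Real power: P = Re(S) = 0.05232 W.
Step 8 — Reactive power: Q = Im(S) = 0.03674 VAR.
Step 9 — Apparent power: |S| = 0.06393 VA.
Step 10 — Power factor: PF = P/|S| = 0.8184 (lagging).

(a) P = 0.05232 W  (b) Q = 0.03674 VAR  (c) S = 0.06393 VA  (d) PF = 0.8184 (lagging)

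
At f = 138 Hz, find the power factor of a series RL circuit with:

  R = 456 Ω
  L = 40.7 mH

Step 1 — Angular frequency: ω = 2π·f = 2π·138 = 867.1 rad/s.
Step 2 — Component impedances:
  R: Z = R = 456 Ω
  L: Z = jωL = j·867.1·0.0407 = 0 + j35.29 Ω
Step 3 — Series combination: Z_total = R + L = 456 + j35.29 Ω = 457.4∠4.4° Ω.
Step 4 — Power factor: PF = cos(φ) = Re(Z)/|Z| = 456/457.36 = 0.997.
Step 5 — Type: Im(Z) = 35.29 ⇒ lagging (phase φ = 4.4°).

PF = 0.997 (lagging, φ = 4.4°)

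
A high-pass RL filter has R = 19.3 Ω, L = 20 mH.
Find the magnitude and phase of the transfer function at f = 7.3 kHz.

Step 1 — Angular frequency: ω = 2π·7300 = 4.587e+04 rad/s.
Step 2 — Transfer function: H(jω) = jωL/(R + jωL).
Step 3 — Numerator jωL = j·917.3; denominator R + jωL = 19.3 + j917.3.
Step 4 — H = 0.9996 + j0.02103.
Step 5 — Magnitude: |H| = 0.9998 (-0.0 dB); phase: φ = 1.2°.

|H| = 0.9998 (-0.0 dB), φ = 1.2°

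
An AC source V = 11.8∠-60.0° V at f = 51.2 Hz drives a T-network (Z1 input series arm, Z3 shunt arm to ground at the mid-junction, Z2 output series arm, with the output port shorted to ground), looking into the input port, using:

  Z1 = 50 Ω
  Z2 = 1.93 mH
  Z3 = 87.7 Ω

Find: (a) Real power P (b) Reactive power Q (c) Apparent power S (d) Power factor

Step 1 — Angular frequency: ω = 2π·f = 2π·51.2 = 321.7 rad/s.
Step 2 — Component impedances:
  Z1: Z = R = 50 Ω
  Z2: Z = jωL = j·321.7·0.00193 = 0 + j0.6209 Ω
  Z3: Z = R = 87.7 Ω
Step 3 — With the output port shorted to ground, the output series arm Z2 runs from the junction to ground; the shunt arm Z3 also runs from the junction to ground. They appear in parallel: Z3 || Z2 = 0.004395 + j0.6208 Ω.
Step 4 — Series with input arm Z1: Z_in = Z1 + (Z3 || Z2) = 50 + j0.6208 Ω = 50.01∠0.7° Ω.
Step 5 — Source phasor: V = 11.8∠-60.0° V = 5.9 - j10.22 V.
Step 6 — Current: I = V / Z = 0.1154 - j0.2058 A = 0.236∠-60.7° A.
Step 7 — Complex power: S = V·I* = 2.784 + j0.03457 VA.
Step 8 — Real power: P = Re(S) = 2.784 W.
Step 9 — Reactive power: Q = Im(S) = 0.03457 VAR.
Step 10 — Apparent power: |S| = 2.784 VA.
Step 11 — Power factor: PF = P/|S| = 0.9999 (lagging).

(a) P = 2.784 W  (b) Q = 0.03457 VAR  (c) S = 2.784 VA  (d) PF = 0.9999 (lagging)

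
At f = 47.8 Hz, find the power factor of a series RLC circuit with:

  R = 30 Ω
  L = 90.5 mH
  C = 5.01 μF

Step 1 — Angular frequency: ω = 2π·f = 2π·47.8 = 300.3 rad/s.
Step 2 — Component impedances:
  R: Z = R = 30 Ω
  L: Z = jωL = j·300.3·0.0905 = 0 + j27.18 Ω
  C: Z = 1/(jωC) = -j/(ω·C) = 0 - j664.6 Ω
Step 3 — Series combination: Z_total = R + L + C = 30 - j637.4 Ω = 638.1∠-87.3° Ω.
Step 4 — Power factor: PF = cos(φ) = Re(Z)/|Z| = 30/638.1 = 0.04701.
Step 5 — Type: Im(Z) = -637.4 ⇒ leading (phase φ = -87.3°).

PF = 0.04701 (leading, φ = -87.3°)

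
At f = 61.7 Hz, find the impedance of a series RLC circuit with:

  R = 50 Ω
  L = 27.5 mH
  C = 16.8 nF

Step 1 — Angular frequency: ω = 2π·f = 2π·61.7 = 387.7 rad/s.
Step 2 — Component impedances:
  R: Z = R = 50 Ω
  L: Z = jωL = j·387.7·0.0275 = 0 + j10.66 Ω
  C: Z = 1/(jωC) = -j/(ω·C) = 0 - j1.535e+05 Ω
Step 3 — Series combination: Z_total = R + L + C = 50 - j1.535e+05 Ω = 1.535e+05∠-90.0° Ω.

Z = 50 - j1.535e+05 Ω = 1.535e+05∠-90.0° Ω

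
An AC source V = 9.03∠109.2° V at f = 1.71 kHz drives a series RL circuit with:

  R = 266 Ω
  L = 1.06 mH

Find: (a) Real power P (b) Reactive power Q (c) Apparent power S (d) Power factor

Step 1 — Angular frequency: ω = 2π·f = 2π·1710 = 1.074e+04 rad/s.
Step 2 — Component impedances:
  R: Z = R = 266 Ω
  L: Z = jωL = j·1.074e+04·0.00106 = 0 + j11.39 Ω
Step 3 — Series combination: Z_total = R + L = 266 + j11.39 Ω = 266.2∠2.5° Ω.
Step 4 — Source phasor: V = 9.03∠109.2° V = -2.97 + j8.528 V.
Step 5 — Current: I = V / Z = -0.009774 + j0.03248 A = 0.03392∠106.7° A.
Step 6 — Complex power: S = V·I* = 0.306 + j0.0131 VA.
Step 7 — Real power: P = Re(S) = 0.306 W.
Step 8 — Reactive power: Q = Im(S) = 0.0131 VAR.
Step 9 — Apparent power: |S| = 0.3063 VA.
Step 10 — Power factor: PF = P/|S| = 0.9991 (lagging).

(a) P = 0.306 W  (b) Q = 0.0131 VAR  (c) S = 0.3063 VA  (d) PF = 0.9991 (lagging)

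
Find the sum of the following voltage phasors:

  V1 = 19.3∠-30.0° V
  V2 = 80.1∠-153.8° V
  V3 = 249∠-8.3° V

Step 1 — Convert each phasor to rectangular form:
  V1 = 19.3·(cos(-30.0°) + j·sin(-30.0°)) = 16.71 - j9.65 V
  V2 = 80.1·(cos(-153.8°) + j·sin(-153.8°)) = -71.87 - j35.36 V
  V3 = 249·(cos(-8.3°) + j·sin(-8.3°)) = 246.4 - j35.94 V
Step 2 — Sum components: V_total = 191.2 - j80.96 V.
Step 3 — Convert to polar: |V_total| = 207.7 V, ∠V_total = -22.9°.

V_total = 207.7∠-22.9° V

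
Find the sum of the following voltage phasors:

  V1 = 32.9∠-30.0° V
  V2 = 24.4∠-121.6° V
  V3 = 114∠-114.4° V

Step 1 — Convert each phasor to rectangular form:
  V1 = 32.9·(cos(-30.0°) + j·sin(-30.0°)) = 28.49 - j16.45 V
  V2 = 24.4·(cos(-121.6°) + j·sin(-121.6°)) = -12.79 - j20.78 V
  V3 = 114·(cos(-114.4°) + j·sin(-114.4°)) = -47.09 - j103.8 V
Step 2 — Sum components: V_total = -31.39 - j141.1 V.
Step 3 — Convert to polar: |V_total| = 144.5 V, ∠V_total = -102.5°.

V_total = 144.5∠-102.5° V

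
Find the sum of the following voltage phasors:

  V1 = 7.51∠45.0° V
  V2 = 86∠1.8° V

Step 1 — Convert each phasor to rectangular form:
  V1 = 7.51·(cos(45.0°) + j·sin(45.0°)) = 5.31 + j5.31 V
  V2 = 86·(cos(1.8°) + j·sin(1.8°)) = 85.96 + j2.701 V
Step 2 — Sum components: V_total = 91.27 + j8.012 V.
Step 3 — Convert to polar: |V_total| = 91.62 V, ∠V_total = 5.0°.

V_total = 91.62∠5.0° V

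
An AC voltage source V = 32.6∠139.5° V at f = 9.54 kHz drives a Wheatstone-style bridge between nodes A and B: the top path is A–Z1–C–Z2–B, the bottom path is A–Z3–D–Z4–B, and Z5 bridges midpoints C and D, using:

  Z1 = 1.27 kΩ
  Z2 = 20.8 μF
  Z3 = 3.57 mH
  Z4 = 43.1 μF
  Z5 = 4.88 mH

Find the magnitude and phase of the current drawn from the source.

Step 1 — Angular frequency: ω = 2π·f = 2π·9540 = 5.994e+04 rad/s.
Step 2 — Component impedances:
  Z1: Z = R = 1270 Ω
  Z2: Z = 1/(jωC) = -j/(ω·C) = 0 - j0.8021 Ω
  Z3: Z = jωL = j·5.994e+04·0.00357 = 0 + j214 Ω
  Z4: Z = 1/(jωC) = -j/(ω·C) = 0 - j0.3871 Ω
  Z5: Z = jωL = j·5.994e+04·0.00488 = 0 + j292.5 Ω
Step 3 — Bridge requires nodal analysis (the Z5 bridge couples midpoints C and D, so the two paths cannot be reduced to a simple series/parallel combination). Setting node B to ground and injecting 1 A at node A, the 3-node admittance system at A, C, D solves to V_A = Z_AB = 34.95 + j207.7 Ω = 210.7∠80.5° Ω.
Step 4 — Source phasor: V = 32.6∠139.5° V = -24.79 + j21.17 V.
Step 5 — Ohm's law: I = V / Z_total = (-24.79 + j21.17) / (34.95 + j207.7) = 0.07959 + j0.1327 A.
Step 6 — Convert to polar: |I| = 0.1547 A, ∠I = 59.0°.

I = 0.1547∠59.0° A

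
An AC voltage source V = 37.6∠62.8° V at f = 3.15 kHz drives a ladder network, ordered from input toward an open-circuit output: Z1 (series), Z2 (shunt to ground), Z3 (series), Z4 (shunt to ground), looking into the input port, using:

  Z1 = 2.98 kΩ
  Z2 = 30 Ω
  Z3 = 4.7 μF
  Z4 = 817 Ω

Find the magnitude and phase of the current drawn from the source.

Step 1 — Angular frequency: ω = 2π·f = 2π·3150 = 1.979e+04 rad/s.
Step 2 — Component impedances:
  Z1: Z = R = 2980 Ω
  Z2: Z = R = 30 Ω
  Z3: Z = 1/(jωC) = -j/(ω·C) = 0 - j10.75 Ω
  Z4: Z = R = 817 Ω
Step 3 — Ladder network (open output): work backward from the far end, alternating series and parallel combinations. Z_in = 3009 - j0.01348 Ω = 3009∠-0.0° Ω.
Step 4 — Source phasor: V = 37.6∠62.8° V = 17.19 + j33.44 V.
Step 5 — Ohm's law: I = V / Z_total = (17.19 + j33.44) / (3009 - j0.01348) = 0.005712 + j0.01111 A.
Step 6 — Convert to polar: |I| = 0.0125 A, ∠I = 62.8°.

I = 0.0125∠62.8° A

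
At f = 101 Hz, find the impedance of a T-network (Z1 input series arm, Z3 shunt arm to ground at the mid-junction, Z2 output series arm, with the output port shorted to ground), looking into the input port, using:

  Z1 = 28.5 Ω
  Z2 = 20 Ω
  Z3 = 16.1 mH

Step 1 — Angular frequency: ω = 2π·f = 2π·101 = 634.6 rad/s.
Step 2 — Component impedances:
  Z1: Z = R = 28.5 Ω
  Z2: Z = R = 20 Ω
  Z3: Z = jωL = j·634.6·0.0161 = 0 + j10.22 Ω
Step 3 — With the output port shorted to ground, the output series arm Z2 runs from the junction to ground; the shunt arm Z3 also runs from the junction to ground. They appear in parallel: Z3 || Z2 = 4.139 + j8.103 Ω.
Step 4 — Series with input arm Z1: Z_in = Z1 + (Z3 || Z2) = 32.64 + j8.103 Ω = 33.63∠13.9° Ω.

Z = 32.64 + j8.103 Ω = 33.63∠13.9° Ω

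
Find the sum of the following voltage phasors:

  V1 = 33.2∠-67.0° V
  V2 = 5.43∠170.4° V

Step 1 — Convert each phasor to rectangular form:
  V1 = 33.2·(cos(-67.0°) + j·sin(-67.0°)) = 12.97 - j30.56 V
  V2 = 5.43·(cos(170.4°) + j·sin(170.4°)) = -5.354 + j0.9056 V
Step 2 — Sum components: V_total = 7.618 - j29.66 V.
Step 3 — Convert to polar: |V_total| = 30.62 V, ∠V_total = -75.6°.

V_total = 30.62∠-75.6° V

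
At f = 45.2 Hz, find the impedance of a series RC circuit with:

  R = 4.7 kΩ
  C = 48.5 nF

Step 1 — Angular frequency: ω = 2π·f = 2π·45.2 = 284 rad/s.
Step 2 — Component impedances:
  R: Z = R = 4700 Ω
  C: Z = 1/(jωC) = -j/(ω·C) = 0 - j7.26e+04 Ω
Step 3 — Series combination: Z_total = R + C = 4700 - j7.26e+04 Ω = 7.275e+04∠-86.3° Ω.

Z = 4700 - j7.26e+04 Ω = 7.275e+04∠-86.3° Ω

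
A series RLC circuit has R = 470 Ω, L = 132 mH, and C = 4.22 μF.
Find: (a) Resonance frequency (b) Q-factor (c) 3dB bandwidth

Step 1 — Resonance: ω₀ = 1/√(LC) = 1/√(0.132·4.22e-06) = 1340 rad/s.
Step 2 — f₀ = ω₀/(2π) = 213.2 Hz.
Step 3 — Series Q: Q = ω₀L/R = 1340·0.132/470 = 0.3763.
Step 4 — Bandwidth: Δω = ω₀/Q = 3561 rad/s; BW = Δω/(2π) = 566.7 Hz.

(a) f₀ = 213.2 Hz  (b) Q = 0.3763  (c) BW = 566.7 Hz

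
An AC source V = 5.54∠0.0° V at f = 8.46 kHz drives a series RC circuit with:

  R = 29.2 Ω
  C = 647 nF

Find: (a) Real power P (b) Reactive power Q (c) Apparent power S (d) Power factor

Step 1 — Angular frequency: ω = 2π·f = 2π·8460 = 5.316e+04 rad/s.
Step 2 — Component impedances:
  R: Z = R = 29.2 Ω
  C: Z = 1/(jωC) = -j/(ω·C) = 0 - j29.08 Ω
Step 3 — Series combination: Z_total = R + C = 29.2 - j29.08 Ω = 41.21∠-44.9° Ω.
Step 4 — Source phasor: V = 5.54∠0.0° V = 5.54 V.
Step 5 — Current: I = V / Z = 0.09526 + j0.09486 A = 0.1344∠44.9° A.
Step 6 — Complex power: S = V·I* = 0.5278 - j0.5255 VA.
Step 7 — Real power: P = Re(S) = 0.5278 W.
Step 8 — Reactive power: Q = Im(S) = -0.5255 VAR.
Step 9 — Apparent power: |S| = 0.7448 VA.
Step 10 — Power factor: PF = P/|S| = 0.7086 (leading).

(a) P = 0.5278 W  (b) Q = -0.5255 VAR  (c) S = 0.7448 VA  (d) PF = 0.7086 (leading)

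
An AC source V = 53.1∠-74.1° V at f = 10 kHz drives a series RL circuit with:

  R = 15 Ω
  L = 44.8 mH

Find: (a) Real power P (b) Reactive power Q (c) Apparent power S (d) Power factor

Step 1 — Angular frequency: ω = 2π·f = 2π·1e+04 = 6.283e+04 rad/s.
Step 2 — Component impedances:
  R: Z = R = 15 Ω
  L: Z = jωL = j·6.283e+04·0.0448 = 0 + j2815 Ω
Step 3 — Series combination: Z_total = R + L = 15 + j2815 Ω = 2815∠89.7° Ω.
Step 4 — Source phasor: V = 53.1∠-74.1° V = 14.55 - j51.07 V.
Step 5 — Current: I = V / Z = -0.01811 - j0.005265 A = 0.01886∠-163.8° A.
Step 6 — Complex power: S = V·I* = 0.005338 + j1.002 VA.
Step 7 — Real power: P = Re(S) = 0.005338 W.
Step 8 — Reactive power: Q = Im(S) = 1.002 VAR.
Step 9 — Apparent power: |S| = 1.002 VA.
Step 10 — Power factor: PF = P/|S| = 0.005329 (lagging).

(a) P = 0.005338 W  (b) Q = 1.002 VAR  (c) S = 1.002 VA  (d) PF = 0.005329 (lagging)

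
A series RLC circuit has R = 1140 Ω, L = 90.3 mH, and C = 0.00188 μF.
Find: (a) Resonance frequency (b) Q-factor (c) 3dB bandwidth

Step 1 — Resonance: ω₀ = 1/√(LC) = 1/√(0.0903·1.88e-09) = 7.675e+04 rad/s.
Step 2 — f₀ = ω₀/(2π) = 1.222e+04 Hz.
Step 3 — Series Q: Q = ω₀L/R = 7.675e+04·0.0903/1140 = 6.079.
Step 4 — Bandwidth: Δω = ω₀/Q = 1.262e+04 rad/s; BW = Δω/(2π) = 2009 Hz.

(a) f₀ = 1.222e+04 Hz  (b) Q = 6.079  (c) BW = 2009 Hz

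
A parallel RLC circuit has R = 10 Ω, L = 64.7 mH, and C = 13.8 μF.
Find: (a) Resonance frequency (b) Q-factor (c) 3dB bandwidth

Step 1 — Resonance: ω₀ = 1/√(LC) = 1/√(0.0647·1.38e-05) = 1058 rad/s.
Step 2 — f₀ = ω₀/(2π) = 168.4 Hz.
Step 3 — Parallel Q: Q = R/(ω₀L) = 10/(1058·0.0647) = 0.146.
Step 4 — Bandwidth: Δω = ω₀/Q = 7246 rad/s; BW = Δω/(2π) = 1153 Hz.

(a) f₀ = 168.4 Hz  (b) Q = 0.146  (c) BW = 1153 Hz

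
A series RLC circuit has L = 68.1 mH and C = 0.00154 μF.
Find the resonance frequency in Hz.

Step 1 — Resonance condition Im(Z)=0 gives ω₀ = 1/√(LC).
Step 2 — ω₀ = 1/√(0.0681·1.54e-09) = 9.765e+04 rad/s.
Step 3 — f₀ = ω₀/(2π) = 1.554e+04 Hz.

f₀ = 1.554e+04 Hz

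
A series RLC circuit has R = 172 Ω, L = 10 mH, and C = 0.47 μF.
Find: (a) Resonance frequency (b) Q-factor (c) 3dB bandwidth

Step 1 — Resonance: ω₀ = 1/√(LC) = 1/√(0.01·4.7e-07) = 1.459e+04 rad/s.
Step 2 — f₀ = ω₀/(2π) = 2322 Hz.
Step 3 — Series Q: Q = ω₀L/R = 1.459e+04·0.01/172 = 0.8481.
Step 4 — Bandwidth: Δω = ω₀/Q = 1.72e+04 rad/s; BW = Δω/(2π) = 2737 Hz.

(a) f₀ = 2322 Hz  (b) Q = 0.8481  (c) BW = 2737 Hz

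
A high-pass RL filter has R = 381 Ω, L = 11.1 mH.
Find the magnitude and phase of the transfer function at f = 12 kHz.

Step 1 — Angular frequency: ω = 2π·1.2e+04 = 7.54e+04 rad/s.
Step 2 — Transfer function: H(jω) = jωL/(R + jωL).
Step 3 — Numerator jωL = j·836.9; denominator R + jωL = 381 + j836.9.
Step 4 — H = 0.8283 + j0.3771.
Step 5 — Magnitude: |H| = 0.9101 (-0.8 dB); phase: φ = 24.5°.

|H| = 0.9101 (-0.8 dB), φ = 24.5°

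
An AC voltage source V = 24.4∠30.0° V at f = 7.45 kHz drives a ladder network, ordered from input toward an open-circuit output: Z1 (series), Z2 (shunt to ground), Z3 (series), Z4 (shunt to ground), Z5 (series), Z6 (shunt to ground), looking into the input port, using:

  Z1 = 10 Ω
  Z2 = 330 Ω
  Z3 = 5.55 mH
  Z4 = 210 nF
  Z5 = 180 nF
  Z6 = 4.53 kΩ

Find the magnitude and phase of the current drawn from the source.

Step 1 — Angular frequency: ω = 2π·f = 2π·7450 = 4.681e+04 rad/s.
Step 2 — Component impedances:
  Z1: Z = R = 10 Ω
  Z2: Z = R = 330 Ω
  Z3: Z = jωL = j·4.681e+04·0.00555 = 0 + j259.8 Ω
  Z4: Z = 1/(jωC) = -j/(ω·C) = 0 - j101.7 Ω
  Z5: Z = 1/(jωC) = -j/(ω·C) = 0 - j118.7 Ω
  Z6: Z = R = 4530 Ω
Step 3 — Ladder network (open output): work backward from the far end, alternating series and parallel combinations. Z_in = 72.81 + j127.2 Ω = 146.6∠60.2° Ω.
Step 4 — Source phasor: V = 24.4∠30.0° V = 21.13 + j12.2 V.
Step 5 — Ohm's law: I = V / Z_total = (21.13 + j12.2) / (72.81 + j127.2) = 0.1439 - j0.08377 A.
Step 6 — Convert to polar: |I| = 0.1665 A, ∠I = -30.2°.

I = 0.1665∠-30.2° A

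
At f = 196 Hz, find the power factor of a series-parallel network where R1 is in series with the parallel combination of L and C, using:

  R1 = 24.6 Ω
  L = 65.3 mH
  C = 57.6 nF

Step 1 — Angular frequency: ω = 2π·f = 2π·196 = 1232 rad/s.
Step 2 — Component impedances:
  R1: Z = R = 24.6 Ω
  L: Z = jωL = j·1232·0.0653 = 0 + j80.42 Ω
  C: Z = 1/(jωC) = -j/(ω·C) = 0 - j1.41e+04 Ω
Step 3 — Parallel branch: L || C = 1/(1/L + 1/C) = 0 + j80.88 Ω.
Step 4 — Series with R1: Z_total = R1 + (L || C) = 24.6 + j80.88 Ω = 84.54∠73.1° Ω.
Step 5 — Power factor: PF = cos(φ) = Re(Z)/|Z| = 24.6/84.54 = 0.291.
Step 6 — Type: Im(Z) = 80.88 ⇒ lagging (phase φ = 73.1°).

PF = 0.291 (lagging, φ = 73.1°)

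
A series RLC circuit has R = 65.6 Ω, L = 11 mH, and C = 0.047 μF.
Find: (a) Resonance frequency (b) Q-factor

Step 1 — Resonance condition Im(Z)=0 gives ω₀ = 1/√(LC).
Step 2 — ω₀ = 1/√(0.011·4.7e-08) = 4.398e+04 rad/s.
Step 3 — f₀ = ω₀/(2π) = 7000 Hz.
Step 4 — Series Q: Q = ω₀L/R = 4.398e+04·0.011/65.6 = 7.375.

(a) f₀ = 7000 Hz  (b) Q = 7.375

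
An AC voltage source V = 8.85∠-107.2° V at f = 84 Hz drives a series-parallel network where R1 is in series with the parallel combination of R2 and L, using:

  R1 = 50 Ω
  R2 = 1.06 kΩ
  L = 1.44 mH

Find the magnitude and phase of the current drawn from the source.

Step 1 — Angular frequency: ω = 2π·f = 2π·84 = 527.8 rad/s.
Step 2 — Component impedances:
  R1: Z = R = 50 Ω
  R2: Z = R = 1060 Ω
  L: Z = jωL = j·527.8·0.00144 = 0 + j0.76 Ω
Step 3 — Parallel branch: R2 || L = 1/(1/R2 + 1/L) = 0.0005449 + j0.76 Ω.
Step 4 — Series with R1: Z_total = R1 + (R2 || L) = 50 + j0.76 Ω = 50.01∠0.9° Ω.
Step 5 — Source phasor: V = 8.85∠-107.2° V = -2.617 - j8.454 V.
Step 6 — Ohm's law: I = V / Z_total = (-2.617 - j8.454) / (50 + j0.76) = -0.0549 - j0.1682 A.
Step 7 — Convert to polar: |I| = 0.177 A, ∠I = -108.1°.

I = 0.177∠-108.1° A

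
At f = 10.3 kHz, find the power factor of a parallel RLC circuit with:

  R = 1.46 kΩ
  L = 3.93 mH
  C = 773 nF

Step 1 — Angular frequency: ω = 2π·f = 2π·1.03e+04 = 6.472e+04 rad/s.
Step 2 — Component impedances:
  R: Z = R = 1460 Ω
  L: Z = jωL = j·6.472e+04·0.00393 = 0 + j254.3 Ω
  C: Z = 1/(jωC) = -j/(ω·C) = 0 - j19.99 Ω
Step 3 — Parallel combination: 1/Z_total = 1/R + 1/L + 1/C; Z_total = 0.3223 - j21.69 Ω = 21.69∠-89.1° Ω.
Step 4 — Power factor: PF = cos(φ) = Re(Z)/|Z| = 0.3223/21.69 = 0.01486.
Step 5 — Type: Im(Z) = -21.69 ⇒ leading (phase φ = -89.1°).

PF = 0.01486 (leading, φ = -89.1°)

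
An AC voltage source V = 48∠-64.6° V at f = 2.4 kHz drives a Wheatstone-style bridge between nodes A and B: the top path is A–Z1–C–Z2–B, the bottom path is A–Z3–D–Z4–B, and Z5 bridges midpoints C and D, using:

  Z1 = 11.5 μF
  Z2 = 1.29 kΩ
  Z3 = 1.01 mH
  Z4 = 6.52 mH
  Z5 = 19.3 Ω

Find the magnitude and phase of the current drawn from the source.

Step 1 — Angular frequency: ω = 2π·f = 2π·2400 = 1.508e+04 rad/s.
Step 2 — Component impedances:
  Z1: Z = 1/(jωC) = -j/(ω·C) = 0 - j5.766 Ω
  Z2: Z = R = 1290 Ω
  Z3: Z = jωL = j·1.508e+04·0.00101 = 0 + j15.23 Ω
  Z4: Z = jωL = j·1.508e+04·0.00652 = 0 + j98.32 Ω
  Z5: Z = R = 19.3 Ω
Step 3 — Bridge requires nodal analysis (the Z5 bridge couples midpoints C and D, so the two paths cannot be reduced to a simple series/parallel combination). Setting node B to ground and injecting 1 A at node A, the 3-node admittance system at A, C, D solves to V_A = Z_AB = 18.97 + j107 Ω = 108.7∠79.9° Ω.
Step 4 — Source phasor: V = 48∠-64.6° V = 20.59 - j43.36 V.
Step 5 — Ohm's law: I = V / Z_total = (20.59 - j43.36) / (18.97 + j107) = -0.3598 - j0.2562 A.
Step 6 — Convert to polar: |I| = 0.4417 A, ∠I = -144.5°.

I = 0.4417∠-144.5° A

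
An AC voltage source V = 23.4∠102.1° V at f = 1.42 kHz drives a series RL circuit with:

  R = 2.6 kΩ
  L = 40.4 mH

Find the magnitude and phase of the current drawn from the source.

Step 1 — Angular frequency: ω = 2π·f = 2π·1420 = 8922 rad/s.
Step 2 — Component impedances:
  R: Z = R = 2600 Ω
  L: Z = jωL = j·8922·0.0404 = 0 + j360.5 Ω
Step 3 — Series combination: Z_total = R + L = 2600 + j360.5 Ω = 2625∠7.9° Ω.
Step 4 — Source phasor: V = 23.4∠102.1° V = -4.905 + j22.88 V.
Step 5 — Ohm's law: I = V / Z_total = (-4.905 + j22.88) / (2600 + j360.5) = -0.000654 + j0.008891 A.
Step 6 — Convert to polar: |I| = 0.008915 A, ∠I = 94.2°.

I = 0.008915∠94.2° A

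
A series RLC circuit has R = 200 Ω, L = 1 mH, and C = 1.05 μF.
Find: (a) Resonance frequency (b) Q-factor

Step 1 — Resonance condition Im(Z)=0 gives ω₀ = 1/√(LC).
Step 2 — ω₀ = 1/√(0.001·1.05e-06) = 3.086e+04 rad/s.
Step 3 — f₀ = ω₀/(2π) = 4912 Hz.
Step 4 — Series Q: Q = ω₀L/R = 3.086e+04·0.001/200 = 0.1543.

(a) f₀ = 4912 Hz  (b) Q = 0.1543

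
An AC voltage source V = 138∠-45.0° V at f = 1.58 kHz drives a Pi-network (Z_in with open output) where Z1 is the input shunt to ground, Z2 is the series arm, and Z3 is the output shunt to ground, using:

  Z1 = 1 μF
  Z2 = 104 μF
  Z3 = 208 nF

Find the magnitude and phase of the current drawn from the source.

Step 1 — Angular frequency: ω = 2π·f = 2π·1580 = 9927 rad/s.
Step 2 — Component impedances:
  Z1: Z = 1/(jωC) = -j/(ω·C) = 0 - j100.7 Ω
  Z2: Z = 1/(jωC) = -j/(ω·C) = 0 - j0.9686 Ω
  Z3: Z = 1/(jωC) = -j/(ω·C) = 0 - j484.3 Ω
Step 3 — With open output, the series arm Z2 and the output shunt Z3 appear in series to ground: Z2 + Z3 = 0 - j485.3 Ω.
Step 4 — Parallel with input shunt Z1: Z_in = Z1 || (Z2 + Z3) = 0 - j83.42 Ω = 83.42∠-90.0° Ω.
Step 5 — Source phasor: V = 138∠-45.0° V = 97.58 - j97.58 V.
Step 6 — Ohm's law: I = V / Z_total = (97.58 - j97.58) / (0 - j83.42) = 1.17 + j1.17 A.
Step 7 — Convert to polar: |I| = 1.654 A, ∠I = 45.0°.

I = 1.654∠45.0° A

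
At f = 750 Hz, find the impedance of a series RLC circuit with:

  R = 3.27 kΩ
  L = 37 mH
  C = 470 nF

Step 1 — Angular frequency: ω = 2π·f = 2π·750 = 4712 rad/s.
Step 2 — Component impedances:
  R: Z = R = 3270 Ω
  L: Z = jωL = j·4712·0.037 = 0 + j174.4 Ω
  C: Z = 1/(jωC) = -j/(ω·C) = 0 - j451.5 Ω
Step 3 — Series combination: Z_total = R + L + C = 3270 - j277.1 Ω = 3282∠-4.8° Ω.

Z = 3270 - j277.1 Ω = 3282∠-4.8° Ω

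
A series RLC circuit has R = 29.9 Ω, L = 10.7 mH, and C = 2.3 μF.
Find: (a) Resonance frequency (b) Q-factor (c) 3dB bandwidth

Step 1 — Resonance: ω₀ = 1/√(LC) = 1/√(0.0107·2.3e-06) = 6374 rad/s.
Step 2 — f₀ = ω₀/(2π) = 1015 Hz.
Step 3 — Series Q: Q = ω₀L/R = 6374·0.0107/29.9 = 2.281.
Step 4 — Bandwidth: Δω = ω₀/Q = 2794 rad/s; BW = Δω/(2π) = 444.7 Hz.

(a) f₀ = 1015 Hz  (b) Q = 2.281  (c) BW = 444.7 Hz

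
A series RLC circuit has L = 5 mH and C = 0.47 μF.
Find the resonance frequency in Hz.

Step 1 — Resonance condition Im(Z)=0 gives ω₀ = 1/√(LC).
Step 2 — ω₀ = 1/√(0.005·4.7e-07) = 2.063e+04 rad/s.
Step 3 — f₀ = ω₀/(2π) = 3283 Hz.

f₀ = 3283 Hz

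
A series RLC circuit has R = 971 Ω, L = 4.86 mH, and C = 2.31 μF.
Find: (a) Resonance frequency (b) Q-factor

Step 1 — Resonance condition Im(Z)=0 gives ω₀ = 1/√(LC).
Step 2 — ω₀ = 1/√(0.00486·2.31e-06) = 9438 rad/s.
Step 3 — f₀ = ω₀/(2π) = 1502 Hz.
Step 4 — Series Q: Q = ω₀L/R = 9438·0.00486/971 = 0.04724.

(a) f₀ = 1502 Hz  (b) Q = 0.04724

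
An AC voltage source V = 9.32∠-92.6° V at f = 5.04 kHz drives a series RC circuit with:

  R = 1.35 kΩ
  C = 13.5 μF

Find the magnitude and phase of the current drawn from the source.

Step 1 — Angular frequency: ω = 2π·f = 2π·5040 = 3.167e+04 rad/s.
Step 2 — Component impedances:
  R: Z = R = 1350 Ω
  C: Z = 1/(jωC) = -j/(ω·C) = 0 - j2.339 Ω
Step 3 — Series combination: Z_total = R + C = 1350 - j2.339 Ω = 1350∠-0.1° Ω.
Step 4 — Source phasor: V = 9.32∠-92.6° V = -0.4228 - j9.31 V.
Step 5 — Ohm's law: I = V / Z_total = (-0.4228 - j9.31) / (1350 - j2.339) = -0.0003012 - j0.006897 A.
Step 6 — Convert to polar: |I| = 0.006904 A, ∠I = -92.5°.

I = 0.006904∠-92.5° A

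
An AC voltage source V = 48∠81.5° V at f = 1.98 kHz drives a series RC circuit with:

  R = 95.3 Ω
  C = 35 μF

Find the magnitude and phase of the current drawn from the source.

Step 1 — Angular frequency: ω = 2π·f = 2π·1980 = 1.244e+04 rad/s.
Step 2 — Component impedances:
  R: Z = R = 95.3 Ω
  C: Z = 1/(jωC) = -j/(ω·C) = 0 - j2.297 Ω
Step 3 — Series combination: Z_total = R + C = 95.3 - j2.297 Ω = 95.33∠-1.4° Ω.
Step 4 — Source phasor: V = 48∠81.5° V = 7.095 + j47.47 V.
Step 5 — Ohm's law: I = V / Z_total = (7.095 + j47.47) / (95.3 - j2.297) = 0.06241 + j0.4996 A.
Step 6 — Convert to polar: |I| = 0.5035 A, ∠I = 82.9°.

I = 0.5035∠82.9° A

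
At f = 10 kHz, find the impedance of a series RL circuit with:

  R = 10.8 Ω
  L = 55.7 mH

Step 1 — Angular frequency: ω = 2π·f = 2π·1e+04 = 6.283e+04 rad/s.
Step 2 — Component impedances:
  R: Z = R = 10.8 Ω
  L: Z = jωL = j·6.283e+04·0.0557 = 0 + j3500 Ω
Step 3 — Series combination: Z_total = R + L = 10.8 + j3500 Ω = 3500∠89.8° Ω.

Z = 10.8 + j3500 Ω = 3500∠89.8° Ω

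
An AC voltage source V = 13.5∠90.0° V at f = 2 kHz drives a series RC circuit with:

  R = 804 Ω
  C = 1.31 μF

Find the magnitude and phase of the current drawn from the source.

Step 1 — Angular frequency: ω = 2π·f = 2π·2000 = 1.257e+04 rad/s.
Step 2 — Component impedances:
  R: Z = R = 804 Ω
  C: Z = 1/(jωC) = -j/(ω·C) = 0 - j60.75 Ω
Step 3 — Series combination: Z_total = R + C = 804 - j60.75 Ω = 806.3∠-4.3° Ω.
Step 4 — Source phasor: V = 13.5∠90.0° V = 0 + j13.5 V.
Step 5 — Ohm's law: I = V / Z_total = (0 + j13.5) / (804 - j60.75) = -0.001261 + j0.0167 A.
Step 6 — Convert to polar: |I| = 0.01674 A, ∠I = 94.3°.

I = 0.01674∠94.3° A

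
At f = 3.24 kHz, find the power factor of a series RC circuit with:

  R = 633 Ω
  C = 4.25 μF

Step 1 — Angular frequency: ω = 2π·f = 2π·3240 = 2.036e+04 rad/s.
Step 2 — Component impedances:
  R: Z = R = 633 Ω
  C: Z = 1/(jωC) = -j/(ω·C) = 0 - j11.56 Ω
Step 3 — Series combination: Z_total = R + C = 633 - j11.56 Ω = 633.1∠-1.0° Ω.
Step 4 — Power factor: PF = cos(φ) = Re(Z)/|Z| = 633/633.1 = 0.9998.
Step 5 — Type: Im(Z) = -11.56 ⇒ leading (phase φ = -1.0°).

PF = 0.9998 (leading, φ = -1.0°)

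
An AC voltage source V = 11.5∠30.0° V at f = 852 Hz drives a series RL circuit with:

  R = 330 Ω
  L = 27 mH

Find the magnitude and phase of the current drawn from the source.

Step 1 — Angular frequency: ω = 2π·f = 2π·852 = 5353 rad/s.
Step 2 — Component impedances:
  R: Z = R = 330 Ω
  L: Z = jωL = j·5353·0.027 = 0 + j144.5 Ω
Step 3 — Series combination: Z_total = R + L = 330 + j144.5 Ω = 360.3∠23.7° Ω.
Step 4 — Source phasor: V = 11.5∠30.0° V = 9.959 + j5.75 V.
Step 5 — Ohm's law: I = V / Z_total = (9.959 + j5.75) / (330 + j144.5) = 0.03173 + j0.003529 A.
Step 6 — Convert to polar: |I| = 0.03192 A, ∠I = 6.3°.

I = 0.03192∠6.3° A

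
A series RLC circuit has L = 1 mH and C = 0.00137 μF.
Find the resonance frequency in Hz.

Step 1 — Resonance condition Im(Z)=0 gives ω₀ = 1/√(LC).
Step 2 — ω₀ = 1/√(0.001·1.37e-09) = 8.544e+05 rad/s.
Step 3 — f₀ = ω₀/(2π) = 1.36e+05 Hz.

f₀ = 1.36e+05 Hz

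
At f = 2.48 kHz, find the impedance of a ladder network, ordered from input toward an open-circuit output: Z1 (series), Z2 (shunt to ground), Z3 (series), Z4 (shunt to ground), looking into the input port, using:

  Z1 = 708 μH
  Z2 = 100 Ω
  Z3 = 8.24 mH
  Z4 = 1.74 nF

Step 1 — Angular frequency: ω = 2π·f = 2π·2480 = 1.558e+04 rad/s.
Step 2 — Component impedances:
  Z1: Z = jωL = j·1.558e+04·0.000708 = 0 + j11.03 Ω
  Z2: Z = R = 100 Ω
  Z3: Z = jωL = j·1.558e+04·0.00824 = 0 + j128.4 Ω
  Z4: Z = 1/(jωC) = -j/(ω·C) = 0 - j3.688e+04 Ω
Step 3 — Ladder network (open output): work backward from the far end, alternating series and parallel combinations. Z_in = 100 + j10.76 Ω = 100.6∠6.1° Ω.

Z = 100 + j10.76 Ω = 100.6∠6.1° Ω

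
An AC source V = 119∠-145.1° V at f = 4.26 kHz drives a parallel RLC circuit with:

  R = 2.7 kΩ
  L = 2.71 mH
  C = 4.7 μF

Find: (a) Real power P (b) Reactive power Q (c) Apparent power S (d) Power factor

Step 1 — Angular frequency: ω = 2π·f = 2π·4260 = 2.677e+04 rad/s.
Step 2 — Component impedances:
  R: Z = R = 2700 Ω
  L: Z = jωL = j·2.677e+04·0.00271 = 0 + j72.54 Ω
  C: Z = 1/(jωC) = -j/(ω·C) = 0 - j7.949 Ω
Step 3 — Parallel combination: 1/Z_total = 1/R + 1/L + 1/C; Z_total = 0.02952 - j8.927 Ω = 8.927∠-89.8° Ω.
Step 4 — Source phasor: V = 119∠-145.1° V = -97.6 - j68.09 V.
Step 5 — Current: I = V / Z = 7.59 - j10.96 A = 13.33∠-55.3° A.
Step 6 — Complex power: S = V·I* = 5.245 - j1586 VA.
Step 7 — Real power: P = Re(S) = 5.245 W.
Step 8 — Reactive power: Q = Im(S) = -1586 VAR.
Step 9 — Apparent power: |S| = 1586 VA.
Step 10 — Power factor: PF = P/|S| = 0.003306 (leading).

(a) P = 5.245 W  (b) Q = -1586 VAR  (c) S = 1586 VA  (d) PF = 0.003306 (leading)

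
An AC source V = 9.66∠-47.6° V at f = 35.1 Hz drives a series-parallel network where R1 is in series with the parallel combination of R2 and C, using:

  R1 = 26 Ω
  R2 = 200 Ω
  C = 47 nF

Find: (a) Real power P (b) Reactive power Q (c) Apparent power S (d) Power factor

Step 1 — Angular frequency: ω = 2π·f = 2π·35.1 = 220.5 rad/s.
Step 2 — Component impedances:
  R1: Z = R = 26 Ω
  R2: Z = R = 200 Ω
  C: Z = 1/(jωC) = -j/(ω·C) = 0 - j9.648e+04 Ω
Step 3 — Parallel branch: R2 || C = 1/(1/R2 + 1/C) = 200 - j0.4146 Ω.
Step 4 — Series with R1: Z_total = R1 + (R2 || C) = 226 - j0.4146 Ω = 226∠-0.1° Ω.
Step 5 — Source phasor: V = 9.66∠-47.6° V = 6.514 - j7.133 V.
Step 6 — Current: I = V / Z = 0.02888 - j0.03151 A = 0.04274∠-47.5° A.
Step 7 — Complex power: S = V·I* = 0.4129 - j0.0007575 VA.
Step 8 — Real power: P = Re(S) = 0.4129 W.
Step 9 — Reactive power: Q = Im(S) = -0.0007575 VAR.
Step 10 — Apparent power: |S| = 0.4129 VA.
Step 11 — Power factor: PF = P/|S| = 1 (leading).

(a) P = 0.4129 W  (b) Q = -0.0007575 VAR  (c) S = 0.4129 VA  (d) PF = 1 (leading)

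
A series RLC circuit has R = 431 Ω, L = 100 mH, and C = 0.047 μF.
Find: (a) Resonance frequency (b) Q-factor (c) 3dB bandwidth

Step 1 — Resonance condition Im(Z)=0 gives ω₀ = 1/√(LC).
Step 2 — ω₀ = 1/√(0.1·4.7e-08) = 1.459e+04 rad/s.
Step 3 — f₀ = ω₀/(2π) = 2322 Hz.
Step 4 — Series Q: Q = ω₀L/R = 1.459e+04·0.1/431 = 3.384.
Step 5 — 3dB bandwidth: Δω = ω₀/Q = 4310 rad/s; BW = Δω/(2π) = 686 Hz.

(a) f₀ = 2322 Hz  (b) Q = 3.384  (c) BW = 686 Hz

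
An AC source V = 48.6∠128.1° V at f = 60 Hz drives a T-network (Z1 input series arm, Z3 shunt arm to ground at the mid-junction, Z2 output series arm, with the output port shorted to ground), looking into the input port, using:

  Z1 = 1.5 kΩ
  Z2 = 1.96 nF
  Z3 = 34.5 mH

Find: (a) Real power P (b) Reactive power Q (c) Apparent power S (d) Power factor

Step 1 — Angular frequency: ω = 2π·f = 2π·60 = 377 rad/s.
Step 2 — Component impedances:
  Z1: Z = R = 1500 Ω
  Z2: Z = 1/(jωC) = -j/(ω·C) = 0 - j1.353e+06 Ω
  Z3: Z = jωL = j·377·0.0345 = 0 + j13.01 Ω
Step 3 — With the output port shorted to ground, the output series arm Z2 runs from the junction to ground; the shunt arm Z3 also runs from the junction to ground. They appear in parallel: Z3 || Z2 = 0 + j13.01 Ω.
Step 4 — Series with input arm Z1: Z_in = Z1 + (Z3 || Z2) = 1500 + j13.01 Ω = 1500∠0.5° Ω.
Step 5 — Source phasor: V = 48.6∠128.1° V = -29.99 + j38.25 V.
Step 6 — Current: I = V / Z = -0.01977 + j0.02567 A = 0.0324∠127.6° A.
Step 7 — Complex power: S = V·I* = 1.575 + j0.01365 VA.
Step 8 — Real power: P = Re(S) = 1.575 W.
Step 9 — Reactive power: Q = Im(S) = 0.01365 VAR.
Step 10 — Apparent power: |S| = 1.575 VA.
Step 11 — Power factor: PF = P/|S| = 1 (lagging).

(a) P = 1.575 W  (b) Q = 0.01365 VAR  (c) S = 1.575 VA  (d) PF = 1 (lagging)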